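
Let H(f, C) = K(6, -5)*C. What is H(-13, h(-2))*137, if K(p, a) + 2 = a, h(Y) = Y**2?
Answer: -3836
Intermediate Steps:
K(p, a) = -2 + a
H(f, C) = -7*C (H(f, C) = (-2 - 5)*C = -7*C)
H(-13, h(-2))*137 = -7*(-2)**2*137 = -7*4*137 = -28*137 = -3836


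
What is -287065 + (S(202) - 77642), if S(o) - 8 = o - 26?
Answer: -364523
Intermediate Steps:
S(o) = -18 + o (S(o) = 8 + (o - 26) = 8 + (-26 + o) = -18 + o)
-287065 + (S(202) - 77642) = -287065 + ((-18 + 202) - 77642) = -287065 + (184 - 77642) = -287065 - 77458 = -364523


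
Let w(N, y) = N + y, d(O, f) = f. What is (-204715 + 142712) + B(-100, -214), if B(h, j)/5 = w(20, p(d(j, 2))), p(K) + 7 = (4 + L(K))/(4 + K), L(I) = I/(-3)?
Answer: -557417/9 ≈ -61935.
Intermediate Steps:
L(I) = -I/3 (L(I) = I*(-1/3) = -I/3)
p(K) = -7 + (4 - K/3)/(4 + K)
B(h, j) = 610/9 (B(h, j) = 5*(20 + 2*(-36 - 11*2)/(3*(4 + 2))) = 5*(20 + (2/3)*(-36 - 22)/6) = 5*(20 + (2/3)*(1/6)*(-58)) = 5*(20 - 58/9) = 5*(122/9) = 610/9)
(-204715 + 142712) + B(-100, -214) = (-204715 + 142712) + 610/9 = -62003 + 610/9 = -557417/9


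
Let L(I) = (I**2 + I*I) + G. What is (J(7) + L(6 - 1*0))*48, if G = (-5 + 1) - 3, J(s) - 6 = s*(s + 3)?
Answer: 6768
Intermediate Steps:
J(s) = 6 + s*(3 + s) (J(s) = 6 + s*(s + 3) = 6 + s*(3 + s))
G = -7 (G = -4 - 3 = -7)
L(I) = -7 + 2*I**2 (L(I) = (I**2 + I*I) - 7 = (I**2 + I**2) - 7 = 2*I**2 - 7 = -7 + 2*I**2)
(J(7) + L(6 - 1*0))*48 = ((6 + 7**2 + 3*7) + (-7 + 2*(6 - 1*0)**2))*48 = ((6 + 49 + 21) + (-7 + 2*(6 + 0)**2))*48 = (76 + (-7 + 2*6**2))*48 = (76 + (-7 + 2*36))*48 = (76 + (-7 + 72))*48 = (76 + 65)*48 = 141*48 = 6768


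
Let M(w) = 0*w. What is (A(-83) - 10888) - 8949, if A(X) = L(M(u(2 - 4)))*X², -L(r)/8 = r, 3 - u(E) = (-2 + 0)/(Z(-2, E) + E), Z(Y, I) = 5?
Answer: -19837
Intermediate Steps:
u(E) = 3 + 2/(5 + E) (u(E) = 3 - (-2 + 0)/(5 + E) = 3 - (-2)/(5 + E) = 3 + 2/(5 + E))
M(w) = 0
L(r) = -8*r
A(X) = 0 (A(X) = (-8*0)*X² = 0*X² = 0)
(A(-83) - 10888) - 8949 = (0 - 10888) - 8949 = -10888 - 8949 = -19837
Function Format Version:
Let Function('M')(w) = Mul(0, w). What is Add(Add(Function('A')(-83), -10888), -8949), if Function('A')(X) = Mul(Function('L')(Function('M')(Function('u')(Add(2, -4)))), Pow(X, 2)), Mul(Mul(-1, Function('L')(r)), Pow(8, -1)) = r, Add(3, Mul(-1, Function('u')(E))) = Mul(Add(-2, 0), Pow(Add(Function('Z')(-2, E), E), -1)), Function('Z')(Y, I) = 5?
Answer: -19837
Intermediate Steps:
Function('u')(E) = Add(3, Mul(2, Pow(Add(5, E), -1))) (Function('u')(E) = Add(3, Mul(-1, Mul(Add(-2, 0), Pow(Add(5, E), -1)))) = Add(3, Mul(-1, Mul(-2, Pow(Add(5, E), -1)))) = Add(3, Mul(2, Pow(Add(5, E), -1))))
Function('M')(w) = 0
Function('L')(r) = Mul(-8, r)
Function('A')(X) = 0 (Function('A')(X) = Mul(Mul(-8, 0), Pow(X, 2)) = Mul(0, Pow(X, 2)) = 0)
Add(Add(Function('A')(-83), -10888), -8949) = Add(Add(0, -10888), -8949) = Add(-10888, -8949) = -19837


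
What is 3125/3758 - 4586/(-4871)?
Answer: 32456063/18305218 ≈ 1.7731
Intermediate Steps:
3125/3758 - 4586/(-4871) = 3125*(1/3758) - 4586*(-1/4871) = 3125/3758 + 4586/4871 = 32456063/18305218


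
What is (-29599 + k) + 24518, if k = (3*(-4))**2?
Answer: -4937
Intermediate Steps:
k = 144 (k = (-12)**2 = 144)
(-29599 + k) + 24518 = (-29599 + 144) + 24518 = -29455 + 24518 = -4937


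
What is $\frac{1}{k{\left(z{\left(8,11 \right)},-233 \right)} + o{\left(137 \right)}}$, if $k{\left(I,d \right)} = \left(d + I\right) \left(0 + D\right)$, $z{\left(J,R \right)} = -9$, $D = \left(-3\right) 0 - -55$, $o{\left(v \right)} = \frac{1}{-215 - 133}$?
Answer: $- \frac{348}{4631881} \approx -7.5131 \cdot 10^{-5}$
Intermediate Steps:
$o{\left(v \right)} = - \frac{1}{348}$ ($o{\left(v \right)} = \frac{1}{-348} = - \frac{1}{348}$)
$D = 55$ ($D = 0 + 55 = 55$)
$k{\left(I,d \right)} = 55 I + 55 d$ ($k{\left(I,d \right)} = \left(d + I\right) \left(0 + 55\right) = \left(I + d\right) 55 = 55 I + 55 d$)
$\frac{1}{k{\left(z{\left(8,11 \right)},-233 \right)} + o{\left(137 \right)}} = \frac{1}{\left(55 \left(-9\right) + 55 \left(-233\right)\right) - \frac{1}{348}} = \frac{1}{\left(-495 - 12815\right) - \frac{1}{348}} = \frac{1}{-13310 - \frac{1}{348}} = \frac{1}{- \frac{4631881}{348}} = - \frac{348}{4631881}$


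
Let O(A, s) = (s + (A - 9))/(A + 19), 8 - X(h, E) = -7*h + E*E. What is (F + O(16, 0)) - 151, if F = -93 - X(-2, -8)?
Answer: -869/5 ≈ -173.80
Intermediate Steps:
X(h, E) = 8 - E² + 7*h (X(h, E) = 8 - (-7*h + E*E) = 8 - (-7*h + E²) = 8 - (E² - 7*h) = 8 + (-E² + 7*h) = 8 - E² + 7*h)
O(A, s) = (-9 + A + s)/(19 + A) (O(A, s) = (s + (-9 + A))/(19 + A) = (-9 + A + s)/(19 + A))
F = -23 (F = -93 - (8 - 1*(-8)² + 7*(-2)) = -93 - (8 - 1*64 - 14) = -93 - (8 - 64 - 14) = -93 - 1*(-70) = -93 + 70 = -23)
(F + O(16, 0)) - 151 = (-23 + (-9 + 16 + 0)/(19 + 16)) - 151 = (-23 + 7/35) - 151 = (-23 + (1/35)*7) - 151 = (-23 + ⅕) - 151 = -114/5 - 151 = -869/5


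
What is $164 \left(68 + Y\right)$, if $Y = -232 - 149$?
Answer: $-51332$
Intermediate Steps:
$Y = -381$
$164 \left(68 + Y\right) = 164 \left(68 - 381\right) = 164 \left(-313\right) = -51332$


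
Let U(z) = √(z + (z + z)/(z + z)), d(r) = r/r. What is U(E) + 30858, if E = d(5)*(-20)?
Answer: 30858 + I*√19 ≈ 30858.0 + 4.3589*I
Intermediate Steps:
d(r) = 1
E = -20 (E = 1*(-20) = -20)
U(z) = √(1 + z) (U(z) = √(z + (2*z)/((2*z))) = √(z + (2*z)*(1/(2*z))) = √(z + 1) = √(1 + z))
U(E) + 30858 = √(1 - 20) + 30858 = √(-19) + 30858 = I*√19 + 30858 = 30858 + I*√19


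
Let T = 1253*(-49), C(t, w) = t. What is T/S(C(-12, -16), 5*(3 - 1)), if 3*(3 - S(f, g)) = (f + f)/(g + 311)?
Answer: -19708437/971 ≈ -20297.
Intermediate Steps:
S(f, g) = 3 - 2*f/(3*(311 + g)) (S(f, g) = 3 - (f + f)/(3*(g + 311)) = 3 - 2*f/(3*(311 + g)))
T = -61397
T/S(C(-12, -16), 5*(3 - 1)) = -61397*3*(311 + 5*(3 - 1))/(2799 - 2*(-12) + 9*(5*(3 - 1))) = -61397*3*(311 + 5*2)/(2799 + 24 + 9*(5*2)) = -61397*3*(311 + 10)/(2799 + 24 + 9*10) = -61397*963/(2799 + 24 + 90) = -61397/((⅓)*(1/321)*2913) = -61397/971/321 = -61397*321/971 = -19708437/971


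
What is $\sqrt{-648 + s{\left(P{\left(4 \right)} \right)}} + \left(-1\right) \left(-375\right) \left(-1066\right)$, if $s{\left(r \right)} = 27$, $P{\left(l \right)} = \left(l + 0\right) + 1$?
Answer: $-399750 + 3 i \sqrt{69} \approx -3.9975 \cdot 10^{5} + 24.92 i$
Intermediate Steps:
$P{\left(l \right)} = 1 + l$ ($P{\left(l \right)} = l + 1 = 1 + l$)
$\sqrt{-648 + s{\left(P{\left(4 \right)} \right)}} + \left(-1\right) \left(-375\right) \left(-1066\right) = \sqrt{-648 + 27} + \left(-1\right) \left(-375\right) \left(-1066\right) = \sqrt{-621} + 375 \left(-1066\right) = 3 i \sqrt{69} - 399750 = -399750 + 3 i \sqrt{69}$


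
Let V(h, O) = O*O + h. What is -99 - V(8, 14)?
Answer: -303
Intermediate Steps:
V(h, O) = h + O² (V(h, O) = O² + h = h + O²)
-99 - V(8, 14) = -99 - (8 + 14²) = -99 - (8 + 196) = -99 - 1*204 = -99 - 204 = -303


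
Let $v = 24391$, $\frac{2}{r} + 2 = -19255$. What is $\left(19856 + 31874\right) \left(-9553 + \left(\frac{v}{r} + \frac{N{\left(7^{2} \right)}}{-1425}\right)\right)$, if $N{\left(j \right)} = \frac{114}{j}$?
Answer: $- \frac{425222688731031}{35} \approx -1.2149 \cdot 10^{13}$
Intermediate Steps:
$r = - \frac{2}{19257}$ ($r = \frac{2}{-2 - 19255} = \frac{2}{-19257} = 2 \left(- \frac{1}{19257}\right) = - \frac{2}{19257} \approx -0.00010386$)
$\left(19856 + 31874\right) \left(-9553 + \left(\frac{v}{r} + \frac{N{\left(7^{2} \right)}}{-1425}\right)\right) = \left(19856 + 31874\right) \left(-9553 + \left(\frac{24391}{- \frac{2}{19257}} + \frac{114 \frac{1}{7^{2}}}{-1425}\right)\right) = 51730 \left(-9553 + \left(24391 \left(- \frac{19257}{2}\right) + \frac{114}{49} \left(- \frac{1}{1425}\right)\right)\right) = 51730 \left(-9553 - \left(\frac{469697487}{2} - 114 \cdot \frac{1}{49} \left(- \frac{1}{1425}\right)\right)\right) = 51730 \left(-9553 + \left(- \frac{469697487}{2} + \frac{114}{49} \left(- \frac{1}{1425}\right)\right)\right) = 51730 \left(-9553 - \frac{575379421579}{2450}\right) = 51730 \left(- \frac{575402826429}{2450}\right) = - \frac{425222688731031}{35}$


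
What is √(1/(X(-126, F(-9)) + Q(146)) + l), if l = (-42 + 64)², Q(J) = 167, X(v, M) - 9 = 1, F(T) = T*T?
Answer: √15163413/177 ≈ 22.000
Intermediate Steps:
F(T) = T²
X(v, M) = 10 (X(v, M) = 9 + 1 = 10)
l = 484 (l = 22² = 484)
√(1/(X(-126, F(-9)) + Q(146)) + l) = √(1/(10 + 167) + 484) = √(1/177 + 484) = √(85669/177) = √15163413/177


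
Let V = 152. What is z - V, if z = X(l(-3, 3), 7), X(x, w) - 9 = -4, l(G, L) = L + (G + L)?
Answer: -147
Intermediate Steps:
l(G, L) = G + 2*L
X(x, w) = 5 (X(x, w) = 9 - 4 = 5)
z = 5
z - V = 5 - 1*152 = 5 - 152 = -147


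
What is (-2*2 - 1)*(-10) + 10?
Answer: 60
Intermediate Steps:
(-2*2 - 1)*(-10) + 10 = (-4 - 1)*(-10) + 10 = -5*(-10) + 10 = 50 + 10 = 60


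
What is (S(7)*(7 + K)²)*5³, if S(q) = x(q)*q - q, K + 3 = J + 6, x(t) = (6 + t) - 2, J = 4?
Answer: 1715000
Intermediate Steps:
x(t) = 4 + t
K = 7 (K = -3 + (4 + 6) = -3 + 10 = 7)
S(q) = -q + q*(4 + q) (S(q) = (4 + q)*q - q = q*(4 + q) - q = -q + q*(4 + q))
(S(7)*(7 + K)²)*5³ = ((7*(3 + 7))*(7 + 7)²)*5³ = ((7*10)*14²)*125 = (70*196)*125 = 13720*125 = 1715000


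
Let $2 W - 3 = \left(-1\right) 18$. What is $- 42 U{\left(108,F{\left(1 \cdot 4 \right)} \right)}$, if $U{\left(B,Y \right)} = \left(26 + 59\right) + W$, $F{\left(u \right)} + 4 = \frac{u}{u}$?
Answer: $-3255$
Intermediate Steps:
$W = - \frac{15}{2}$ ($W = \frac{3}{2} + \frac{\left(-1\right) 18}{2} = \frac{3}{2} + \frac{1}{2} \left(-18\right) = \frac{3}{2} - 9 = - \frac{15}{2} \approx -7.5$)
$F{\left(u \right)} = -3$ ($F{\left(u \right)} = -4 + \frac{u}{u} = -4 + 1 = -3$)
$U{\left(B,Y \right)} = \frac{155}{2}$ ($U{\left(B,Y \right)} = \left(26 + 59\right) - \frac{15}{2} = 85 - \frac{15}{2} = \frac{155}{2}$)
$- 42 U{\left(108,F{\left(1 \cdot 4 \right)} \right)} = \left(-42\right) \frac{155}{2} = -3255$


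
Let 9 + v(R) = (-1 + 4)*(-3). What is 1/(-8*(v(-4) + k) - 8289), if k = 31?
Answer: -1/8393 ≈ -0.00011915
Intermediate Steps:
v(R) = -18 (v(R) = -9 + (-1 + 4)*(-3) = -9 + 3*(-3) = -9 - 9 = -18)
1/(-8*(v(-4) + k) - 8289) = 1/(-8*(-18 + 31) - 8289) = 1/(-8*13 - 8289) = 1/(-104 - 8289) = 1/(-8393) = -1/8393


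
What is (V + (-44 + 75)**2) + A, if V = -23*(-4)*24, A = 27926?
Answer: 31095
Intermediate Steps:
V = 2208 (V = 92*24 = 2208)
(V + (-44 + 75)**2) + A = (2208 + (-44 + 75)**2) + 27926 = (2208 + 31**2) + 27926 = (2208 + 961) + 27926 = 3169 + 27926 = 31095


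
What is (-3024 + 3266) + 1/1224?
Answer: 296209/1224 ≈ 242.00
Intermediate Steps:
(-3024 + 3266) + 1/1224 = 242 + 1/1224 = 296209/1224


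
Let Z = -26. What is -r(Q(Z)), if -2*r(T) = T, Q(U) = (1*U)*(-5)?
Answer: 65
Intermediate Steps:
Q(U) = -5*U (Q(U) = U*(-5) = -5*U)
r(T) = -T/2
-r(Q(Z)) = -(-1)*(-5*(-26))/2 = -(-1)*130/2 = -1*(-65) = 65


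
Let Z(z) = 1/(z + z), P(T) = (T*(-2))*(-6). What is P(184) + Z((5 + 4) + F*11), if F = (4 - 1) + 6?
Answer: 476929/216 ≈ 2208.0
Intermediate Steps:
F = 9 (F = 3 + 6 = 9)
P(T) = 12*T (P(T) = -2*T*(-6) = 12*T)
Z(z) = 1/(2*z)
P(184) + Z((5 + 4) + F*11) = 12*184 + 1/(2*((5 + 4) + 9*11)) = 2208 + 1/(2*(9 + 99)) = 2208 + (½)/108 = 2208 + (½)*(1/108) = 2208 + 1/216 = 476929/216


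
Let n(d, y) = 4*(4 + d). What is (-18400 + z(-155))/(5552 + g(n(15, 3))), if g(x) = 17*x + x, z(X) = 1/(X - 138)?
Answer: -5391201/2027560 ≈ -2.6590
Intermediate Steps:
z(X) = 1/(-138 + X)
n(d, y) = 16 + 4*d
g(x) = 18*x
(-18400 + z(-155))/(5552 + g(n(15, 3))) = (-18400 + 1/(-138 - 155))/(5552 + 18*(16 + 4*15)) = (-18400 + 1/(-293))/(5552 + 18*(16 + 60)) = (-18400 - 1/293)/(5552 + 18*76) = -5391201/(293*(5552 + 1368)) = -5391201/293/6920 = -5391201/293*1/6920 = -5391201/2027560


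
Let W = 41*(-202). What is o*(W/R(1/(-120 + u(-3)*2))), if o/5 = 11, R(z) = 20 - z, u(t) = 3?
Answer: -51928140/2281 ≈ -22766.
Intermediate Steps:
o = 55 (o = 5*11 = 55)
W = -8282
o*(W/R(1/(-120 + u(-3)*2))) = 55*(-8282/(20 - 1/(-120 + 3*2))) = 55*(-8282/(20 - 1/(-120 + 6))) = 55*(-8282/(20 - 1/(-114))) = 55*(-8282/(20 - 1*(-1/114))) = 55*(-8282/(20 + 1/114)) = 55*(-8282/2281/114) = 55*(-8282*114/2281) = 55*(-944148/2281) = -51928140/2281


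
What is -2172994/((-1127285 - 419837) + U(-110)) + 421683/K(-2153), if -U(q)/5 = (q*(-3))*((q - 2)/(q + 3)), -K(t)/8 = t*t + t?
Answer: 4274177946574951/3071419762626496 ≈ 1.3916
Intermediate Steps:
K(t) = -8*t - 8*t² (K(t) = -8*(t*t + t) = -8*(t² + t) = -8*(t + t²) = -8*t - 8*t²)
U(q) = 15*q*(-2 + q)/(3 + q) (U(q) = -5*q*(-3)*(q - 2)/(q + 3) = -5*(-3*q)*(-2 + q)/(3 + q) = -(-15)*q*(-2 + q)/(3 + q) = 15*q*(-2 + q)/(3 + q))
-2172994/((-1127285 - 419837) + U(-110)) + 421683/K(-2153) = -2172994/((-1127285 - 419837) + 15*(-110)*(-2 - 110)/(3 - 110)) + 421683/((-8*(-2153)*(1 - 2153))) = -2172994/(-1547122 + 15*(-110)*(-112)/(-107)) + 421683/((-8*(-2153)*(-2152))) = -2172994/(-1547122 + 15*(-110)*(-1/107)*(-112)) + 421683/(-37066048) = -2172994/(-1547122 - 184800/107) + 421683*(-1/37066048) = -2172994/(-165726854/107) - 421683/37066048 = -2172994*(-107/165726854) - 421683/37066048 = 116255179/82863427 - 421683/37066048 = 4274177946574951/3071419762626496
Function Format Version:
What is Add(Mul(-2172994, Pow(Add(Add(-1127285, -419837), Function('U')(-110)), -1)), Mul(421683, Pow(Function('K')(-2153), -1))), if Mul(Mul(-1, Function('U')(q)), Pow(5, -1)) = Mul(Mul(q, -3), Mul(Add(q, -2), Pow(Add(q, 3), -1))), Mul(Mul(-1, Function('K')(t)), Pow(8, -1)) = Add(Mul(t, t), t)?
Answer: Rational(4274177946574951, 3071419762626496) ≈ 1.3916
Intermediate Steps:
Function('K')(t) = Add(Mul(-8, t), Mul(-8, Pow(t, 2))) (Function('K')(t) = Mul(-8, Add(Mul(t, t), t)) = Mul(-8, Add(Pow(t, 2), t)) = Mul(-8, Add(t, Pow(t, 2))) = Add(Mul(-8, t), Mul(-8, Pow(t, 2))))
Function('U')(q) = Mul(15, q, Pow(Add(3, q), -1), Add(-2, q)) (Function('U')(q) = Mul(-5, Mul(Mul(q, -3), Mul(Add(q, -2), Pow(Add(q, 3), -1)))) = Mul(-5, Mul(Mul(-3, q), Mul(Add(-2, q), Pow(Add(3, q), -1)))) = Mul(-5, Mul(Mul(-3, q), Mul(Pow(Add(3, q), -1), Add(-2, q)))) = Mul(-5, Mul(-3, q, Pow(Add(3, q), -1), Add(-2, q))) = Mul(15, q, Pow(Add(3, q), -1), Add(-2, q)))
Add(Mul(-2172994, Pow(Add(Add(-1127285, -419837), Function('U')(-110)), -1)), Mul(421683, Pow(Function('K')(-2153), -1))) = Add(Mul(-2172994, Pow(Add(Add(-1127285, -419837), Mul(15, -110, Pow(Add(3, -110), -1), Add(-2, -110))), -1)), Mul(421683, Pow(Mul(-8, -2153, Add(1, -2153)), -1))) = Add(Mul(-2172994, Pow(Add(-1547122, Mul(15, -110, Pow(-107, -1), -112)), -1)), Mul(421683, Pow(Mul(-8, -2153, -2152), -1))) = Add(Mul(-2172994, Pow(Add(-1547122, Mul(15, -110, Rational(-1, 107), -112)), -1)), Mul(421683, Pow(-37066048, -1))) = Add(Mul(-2172994, Pow(Add(-1547122, Rational(-184800, 107)), -1)), Mul(421683, Rational(-1, 37066048))) = Add(Mul(-2172994, Pow(Rational(-165726854, 107), -1)), Rational(-421683, 37066048)) = Add(Mul(-2172994, Rational(-107, 165726854)), Rational(-421683, 37066048)) = Add(Rational(116255179, 82863427), Rational(-421683, 37066048)) = Rational(4274177946574951, 3071419762626496)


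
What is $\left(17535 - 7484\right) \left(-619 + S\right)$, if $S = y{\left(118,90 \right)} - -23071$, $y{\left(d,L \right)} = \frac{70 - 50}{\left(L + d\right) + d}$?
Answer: $\frac{36783503986}{163} \approx 2.2567 \cdot 10^{8}$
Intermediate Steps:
$y{\left(d,L \right)} = \frac{20}{L + 2 d}$
$S = \frac{3760583}{163}$ ($S = \frac{20}{90 + 2 \cdot 118} - -23071 = \frac{20}{90 + 236} + 23071 = \frac{20}{326} + 23071 = 20 \cdot \frac{1}{326} + 23071 = \frac{10}{163} + 23071 = \frac{3760583}{163} \approx 23071.0$)
$\left(17535 - 7484\right) \left(-619 + S\right) = \left(17535 - 7484\right) \left(-619 + \frac{3760583}{163}\right) = 10051 \cdot \frac{3659686}{163} = \frac{36783503986}{163}$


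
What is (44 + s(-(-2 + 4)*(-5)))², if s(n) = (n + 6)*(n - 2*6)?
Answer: 144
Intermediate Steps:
s(n) = (-12 + n)*(6 + n) (s(n) = (6 + n)*(n - 12) = (6 + n)*(-12 + n) = (-12 + n)*(6 + n))
(44 + s(-(-2 + 4)*(-5)))² = (44 + (-72 + (-(-2 + 4)*(-5))² - (-6)*(-2 + 4)*(-5)))² = (44 + (-72 + (-2*(-5))² - (-6)*2*(-5)))² = (44 + (-72 + (-1*(-10))² - (-6)*(-10)))² = (44 + (-72 + 10² - 6*10))² = (44 + (-72 + 100 - 60))² = (44 - 32)² = 12² = 144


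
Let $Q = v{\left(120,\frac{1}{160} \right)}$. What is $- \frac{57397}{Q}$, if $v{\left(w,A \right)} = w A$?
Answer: $- \frac{229588}{3} \approx -76529.0$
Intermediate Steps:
$v{\left(w,A \right)} = A w$
$Q = \frac{3}{4}$ ($Q = \frac{1}{160} \cdot 120 = \frac{3}{4} \approx 0.75$)
$- \frac{57397}{Q} = - \frac{57397}{\frac{3}{4}} = \left(-57397\right) \frac{4}{3} = - \frac{229588}{3}$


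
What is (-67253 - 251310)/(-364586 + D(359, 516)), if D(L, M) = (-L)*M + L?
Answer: 318563/549471 ≈ 0.57976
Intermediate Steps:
D(L, M) = L - L*M (D(L, M) = -L*M + L = L - L*M)
(-67253 - 251310)/(-364586 + D(359, 516)) = (-67253 - 251310)/(-364586 + 359*(1 - 1*516)) = -318563/(-364586 + 359*(1 - 516)) = -318563/(-364586 + 359*(-515)) = -318563/(-364586 - 184885) = -318563/(-549471) = -318563*(-1/549471) = 318563/549471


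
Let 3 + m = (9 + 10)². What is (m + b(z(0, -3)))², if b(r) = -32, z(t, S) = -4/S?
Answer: 106276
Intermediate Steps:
m = 358 (m = -3 + (9 + 10)² = -3 + 19² = -3 + 361 = 358)
(m + b(z(0, -3)))² = (358 - 32)² = 326² = 106276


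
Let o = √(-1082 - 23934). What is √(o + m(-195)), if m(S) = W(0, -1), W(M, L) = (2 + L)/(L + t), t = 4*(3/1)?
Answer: √(11 + 242*I*√6254)/11 ≈ 8.8954 + 8.8903*I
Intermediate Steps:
t = 12 (t = 4*(3*1) = 4*3 = 12)
o = 2*I*√6254 (o = √(-25016) = 2*I*√6254 ≈ 158.16*I)
W(M, L) = (2 + L)/(12 + L) (W(M, L) = (2 + L)/(L + 12) = (2 + L)/(12 + L))
m(S) = 1/11 (m(S) = (2 - 1)/(12 - 1) = 1/11)
√(o + m(-195)) = √(2*I*√6254 + 1/11) = √(1/11 + 2*I*√6254)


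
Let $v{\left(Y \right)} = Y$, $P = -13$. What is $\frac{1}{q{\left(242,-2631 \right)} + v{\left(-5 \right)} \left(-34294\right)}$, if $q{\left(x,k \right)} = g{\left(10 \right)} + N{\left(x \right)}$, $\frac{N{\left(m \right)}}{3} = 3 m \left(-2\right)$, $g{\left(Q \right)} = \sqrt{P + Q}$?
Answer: $\frac{167114}{27927088999} - \frac{i \sqrt{3}}{27927088999} \approx 5.9839 \cdot 10^{-6} - 6.202 \cdot 10^{-11} i$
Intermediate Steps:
$g{\left(Q \right)} = \sqrt{-13 + Q}$
$N{\left(m \right)} = - 18 m$ ($N{\left(m \right)} = 3 \cdot 3 m \left(-2\right) = 3 \left(- 6 m\right) = - 18 m$)
$q{\left(x,k \right)} = - 18 x + i \sqrt{3}$ ($q{\left(x,k \right)} = \sqrt{-13 + 10} - 18 x = \sqrt{-3} - 18 x = i \sqrt{3} - 18 x = - 18 x + i \sqrt{3}$)
$\frac{1}{q{\left(242,-2631 \right)} + v{\left(-5 \right)} \left(-34294\right)} = \frac{1}{\left(\left(-18\right) 242 + i \sqrt{3}\right) - -171470} = \frac{1}{\left(-4356 + i \sqrt{3}\right) + 171470} = \frac{1}{167114 + i \sqrt{3}}$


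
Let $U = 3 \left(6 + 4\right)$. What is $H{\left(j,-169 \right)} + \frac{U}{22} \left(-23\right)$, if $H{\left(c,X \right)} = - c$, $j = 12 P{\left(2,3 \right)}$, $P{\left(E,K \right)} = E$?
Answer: $- \frac{609}{11} \approx -55.364$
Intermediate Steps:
$U = 30$ ($U = 3 \cdot 10 = 30$)
$j = 24$ ($j = 12 \cdot 2 = 24$)
$H{\left(j,-169 \right)} + \frac{U}{22} \left(-23\right) = \left(-1\right) 24 + \frac{30}{22} \left(-23\right) = -24 + 30 \cdot \frac{1}{22} \left(-23\right) = -24 + \frac{15}{11} \left(-23\right) = -24 - \frac{345}{11} = - \frac{609}{11}$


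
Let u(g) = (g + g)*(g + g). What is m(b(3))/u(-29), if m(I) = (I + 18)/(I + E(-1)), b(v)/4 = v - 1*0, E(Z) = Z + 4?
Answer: 1/1682 ≈ 0.00059453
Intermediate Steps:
E(Z) = 4 + Z
u(g) = 4*g² (u(g) = (2*g)*(2*g) = 4*g²)
b(v) = 4*v (b(v) = 4*(v - 1*0) = 4*(v + 0) = 4*v)
m(I) = (18 + I)/(3 + I) (m(I) = (I + 18)/(I + (4 - 1)) = (18 + I)/(I + 3) = (18 + I)/(3 + I))
m(b(3))/u(-29) = ((18 + 4*3)/(3 + 4*3))/((4*(-29)²)) = ((18 + 12)/(3 + 12))/((4*841)) = (30/15)/3364 = ((1/15)*30)*(1/3364) = 2*(1/3364) = 1/1682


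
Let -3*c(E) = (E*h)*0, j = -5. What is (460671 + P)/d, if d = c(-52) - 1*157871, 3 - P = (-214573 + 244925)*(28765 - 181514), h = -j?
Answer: -4636698322/157871 ≈ -29370.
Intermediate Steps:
h = 5 (h = -1*(-5) = 5)
P = 4636237651 (P = 3 - (-214573 + 244925)*(28765 - 181514) = 3 - 30352*(-152749) = 3 - 1*(-4636237648) = 3 + 4636237648 = 4636237651)
c(E) = 0 (c(E) = -E*5*0/3 = -5*E*0/3 = -1/3*0 = 0)
d = -157871 (d = 0 - 1*157871 = 0 - 157871 = -157871)
(460671 + P)/d = (460671 + 4636237651)/(-157871) = 4636698322*(-1/157871) = -4636698322/157871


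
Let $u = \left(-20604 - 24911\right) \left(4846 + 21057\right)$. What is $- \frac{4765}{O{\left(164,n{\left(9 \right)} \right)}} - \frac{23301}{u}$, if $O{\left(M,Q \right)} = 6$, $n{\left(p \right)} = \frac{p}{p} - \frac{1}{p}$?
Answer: $- \frac{5617815949619}{7073850270} \approx -794.17$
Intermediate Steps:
$n{\left(p \right)} = 1 - \frac{1}{p}$
$u = -1178975045$ ($u = \left(-45515\right) 25903 = -1178975045$)
$- \frac{4765}{O{\left(164,n{\left(9 \right)} \right)}} - \frac{23301}{u} = - \frac{4765}{6} - \frac{23301}{-1178975045} = \left(-4765\right) \frac{1}{6} - - \frac{23301}{1178975045} = - \frac{4765}{6} + \frac{23301}{1178975045} = - \frac{5617815949619}{7073850270}$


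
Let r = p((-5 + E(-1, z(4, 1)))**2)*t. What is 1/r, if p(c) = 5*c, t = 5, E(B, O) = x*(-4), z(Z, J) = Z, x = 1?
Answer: 1/2025 ≈ 0.00049383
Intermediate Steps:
E(B, O) = -4 (E(B, O) = 1*(-4) = -4)
r = 2025 (r = (5*(-5 - 4)**2)*5 = (5*(-9)**2)*5 = (5*81)*5 = 405*5 = 2025)
1/r = 1/2025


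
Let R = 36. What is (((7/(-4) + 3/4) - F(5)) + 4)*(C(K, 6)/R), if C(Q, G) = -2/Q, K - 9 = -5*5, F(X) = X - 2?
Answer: 0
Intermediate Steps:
F(X) = -2 + X
K = -16 (K = 9 - 5*5 = 9 - 25 = -16)
(((7/(-4) + 3/4) - F(5)) + 4)*(C(K, 6)/R) = (((7/(-4) + 3/4) - (-2 + 5)) + 4)*(-2/(-16)/36) = (((7*(-1/4) + 3*(1/4)) - 1*3) + 4)*(-2*(-1/16)*(1/36)) = (((-7/4 + 3/4) - 3) + 4)*((1/8)*(1/36)) = ((-1 - 3) + 4)*(1/288) = (-4 + 4)*(1/288) = 0*(1/288) = 0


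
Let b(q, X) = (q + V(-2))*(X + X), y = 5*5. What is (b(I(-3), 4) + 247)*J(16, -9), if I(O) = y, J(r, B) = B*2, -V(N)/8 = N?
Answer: -10350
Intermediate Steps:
V(N) = -8*N
J(r, B) = 2*B
y = 25
I(O) = 25
b(q, X) = 2*X*(16 + q) (b(q, X) = (q - 8*(-2))*(X + X) = (q + 16)*(2*X) = (16 + q)*(2*X) = 2*X*(16 + q))
(b(I(-3), 4) + 247)*J(16, -9) = (2*4*(16 + 25) + 247)*(2*(-9)) = (2*4*41 + 247)*(-18) = (328 + 247)*(-18) = 575*(-18) = -10350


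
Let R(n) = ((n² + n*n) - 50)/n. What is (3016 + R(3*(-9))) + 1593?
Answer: 123035/27 ≈ 4556.9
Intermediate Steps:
R(n) = (-50 + 2*n²)/n (R(n) = ((n² + n²) - 50)/n = (2*n² - 50)/n = (-50 + 2*n²)/n)
(3016 + R(3*(-9))) + 1593 = (3016 + (-50/(3*(-9)) + 2*(3*(-9)))) + 1593 = (3016 + (-50/(-27) + 2*(-27))) + 1593 = (3016 + (-50*(-1/27) - 54)) + 1593 = (3016 + (50/27 - 54)) + 1593 = (3016 - 1408/27) + 1593 = 80024/27 + 1593 = 123035/27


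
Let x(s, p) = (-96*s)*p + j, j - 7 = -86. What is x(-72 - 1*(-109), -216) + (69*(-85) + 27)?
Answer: 761315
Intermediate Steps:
j = -79 (j = 7 - 86 = -79)
x(s, p) = -79 - 96*p*s (x(s, p) = (-96*s)*p - 79 = -96*p*s - 79 = -79 - 96*p*s)
x(-72 - 1*(-109), -216) + (69*(-85) + 27) = (-79 - 96*(-216)*(-72 - 1*(-109))) + (69*(-85) + 27) = (-79 - 96*(-216)*(-72 + 109)) + (-5865 + 27) = (-79 - 96*(-216)*37) - 5838 = (-79 + 767232) - 5838 = 767153 - 5838 = 761315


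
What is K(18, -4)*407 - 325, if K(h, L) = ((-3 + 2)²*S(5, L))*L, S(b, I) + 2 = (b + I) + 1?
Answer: -325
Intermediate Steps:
S(b, I) = -1 + I + b (S(b, I) = -2 + ((b + I) + 1) = -2 + ((I + b) + 1) = -2 + (1 + I + b) = -1 + I + b)
K(h, L) = L*(4 + L) (K(h, L) = ((-3 + 2)²*(-1 + L + 5))*L = ((-1)²*(4 + L))*L = (1*(4 + L))*L = (4 + L)*L = L*(4 + L))
K(18, -4)*407 - 325 = -4*(4 - 4)*407 - 325 = -4*0*407 - 325 = 0*407 - 325 = 0 - 325 = -325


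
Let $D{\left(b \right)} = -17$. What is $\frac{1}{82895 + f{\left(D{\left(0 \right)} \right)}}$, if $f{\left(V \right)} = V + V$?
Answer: $\frac{1}{82861} \approx 1.2068 \cdot 10^{-5}$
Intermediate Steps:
$f{\left(V \right)} = 2 V$
$\frac{1}{82895 + f{\left(D{\left(0 \right)} \right)}} = \frac{1}{82895 + 2 \left(-17\right)} = \frac{1}{82895 - 34} = \frac{1}{82861}$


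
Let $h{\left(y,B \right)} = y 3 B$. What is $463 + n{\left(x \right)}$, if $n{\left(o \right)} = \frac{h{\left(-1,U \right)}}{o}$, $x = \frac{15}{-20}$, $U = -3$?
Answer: $451$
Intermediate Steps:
$h{\left(y,B \right)} = 3 B y$ ($h{\left(y,B \right)} = 3 y B = 3 B y$)
$x = - \frac{3}{4}$ ($x = 15 \left(- \frac{1}{20}\right) = - \frac{3}{4} \approx -0.75$)
$n{\left(o \right)} = \frac{9}{o}$ ($n{\left(o \right)} = \frac{3 \left(-3\right) \left(-1\right)}{o} = \frac{9}{o}$)
$463 + n{\left(x \right)} = 463 + \frac{9}{- \frac{3}{4}} = 463 + 9 \left(- \frac{4}{3}\right) = 463 - 12 = 451$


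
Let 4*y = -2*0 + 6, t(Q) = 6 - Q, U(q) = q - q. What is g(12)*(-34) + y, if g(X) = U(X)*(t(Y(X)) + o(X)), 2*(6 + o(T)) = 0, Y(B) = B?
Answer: 3/2 ≈ 1.5000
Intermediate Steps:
U(q) = 0
o(T) = -6 (o(T) = -6 + (1/2)*0 = -6 + 0 = -6)
g(X) = 0 (g(X) = 0*((6 - X) - 6) = 0*(-X) = 0)
y = 3/2 (y = (-2*0 + 6)/4 = (0 + 6)/4 = (1/4)*6 = 3/2 ≈ 1.5000)
g(12)*(-34) + y = 0*(-34) + 3/2 = 0 + 3/2 = 3/2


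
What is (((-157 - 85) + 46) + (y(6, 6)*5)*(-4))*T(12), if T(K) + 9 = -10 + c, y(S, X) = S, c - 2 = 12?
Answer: 1580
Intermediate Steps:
c = 14 (c = 2 + 12 = 14)
T(K) = -5 (T(K) = -9 + (-10 + 14) = -9 + 4 = -5)
(((-157 - 85) + 46) + (y(6, 6)*5)*(-4))*T(12) = (((-157 - 85) + 46) + (6*5)*(-4))*(-5) = ((-242 + 46) + 30*(-4))*(-5) = (-196 - 120)*(-5) = -316*(-5) = 1580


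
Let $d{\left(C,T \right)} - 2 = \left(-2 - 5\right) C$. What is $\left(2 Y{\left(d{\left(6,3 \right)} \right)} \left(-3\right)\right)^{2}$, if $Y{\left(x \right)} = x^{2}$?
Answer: $92160000$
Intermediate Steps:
$d{\left(C,T \right)} = 2 - 7 C$ ($d{\left(C,T \right)} = 2 + \left(-2 - 5\right) C = 2 - 7 C$)
$\left(2 Y{\left(d{\left(6,3 \right)} \right)} \left(-3\right)\right)^{2} = \left(2 \left(2 - 42\right)^{2} \left(-3\right)\right)^{2} = \left(2 \left(-40\right)^{2} \left(-3\right)\right)^{2} = \left(2 \cdot 1600 \left(-3\right)\right)^{2} = \left(3200 \left(-3\right)\right)^{2} = \left(-9600\right)^{2} = 92160000$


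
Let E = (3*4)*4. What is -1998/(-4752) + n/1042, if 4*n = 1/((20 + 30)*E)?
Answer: 46264811/110035200 ≈ 0.42045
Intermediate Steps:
E = 48 (E = 12*4 = 48)
n = 1/9600 (n = 1/(4*(((20 + 30)*48))) = 1/(4*((50*48))) = (¼)/2400 = (¼)*(1/2400) = 1/9600 ≈ 0.00010417)
-1998/(-4752) + n/1042 = -1998/(-4752) + (1/9600)/1042 = -1998*(-1/4752) + (1/9600)*(1/1042) = 37/88 + 1/10003200 = 46264811/110035200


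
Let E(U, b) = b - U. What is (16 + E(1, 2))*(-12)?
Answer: -204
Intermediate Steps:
(16 + E(1, 2))*(-12) = (16 + (2 - 1*1))*(-12) = (16 + (2 - 1))*(-12) = (16 + 1)*(-12) = 17*(-12) = -204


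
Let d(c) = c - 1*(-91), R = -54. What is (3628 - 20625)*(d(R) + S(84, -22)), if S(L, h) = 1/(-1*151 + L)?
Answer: -42118566/67 ≈ -6.2864e+5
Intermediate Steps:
S(L, h) = 1/(-151 + L)
d(c) = 91 + c (d(c) = c + 91 = 91 + c)
(3628 - 20625)*(d(R) + S(84, -22)) = (3628 - 20625)*((91 - 54) + 1/(-151 + 84)) = -16997*(37 + 1/(-67)) = -16997*(37 - 1/67) = -16997*2478/67 = -42118566/67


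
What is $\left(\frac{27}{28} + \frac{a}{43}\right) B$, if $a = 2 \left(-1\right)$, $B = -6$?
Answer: $- \frac{3315}{602} \approx -5.5066$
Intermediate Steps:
$a = -2$
$\left(\frac{27}{28} + \frac{a}{43}\right) B = \left(\frac{27}{28} - \frac{2}{43}\right) \left(-6\right) = \frac{1105}{1204} \left(-6\right) = - \frac{3315}{602}$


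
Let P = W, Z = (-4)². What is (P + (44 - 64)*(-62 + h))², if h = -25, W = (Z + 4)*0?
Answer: 3027600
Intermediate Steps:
Z = 16
W = 0 (W = (16 + 4)*0 = 20*0 = 0)
P = 0
(P + (44 - 64)*(-62 + h))² = (0 + (44 - 64)*(-62 - 25))² = (0 - 20*(-87))² = (0 + 1740)² = 1740² = 3027600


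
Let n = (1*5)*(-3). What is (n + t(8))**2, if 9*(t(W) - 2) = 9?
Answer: 144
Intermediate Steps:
t(W) = 3 (t(W) = 2 + (1/9)*9 = 2 + 1 = 3)
n = -15 (n = 5*(-3) = -15)
(n + t(8))**2 = (-15 + 3)**2 = (-12)**2 = 144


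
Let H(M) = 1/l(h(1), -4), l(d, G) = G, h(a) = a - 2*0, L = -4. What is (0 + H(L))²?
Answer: 1/16 ≈ 0.062500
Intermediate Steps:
h(a) = a (h(a) = a + 0 = a)
H(M) = -¼ (H(M) = 1/(-4) = -¼)
(0 + H(L))² = (0 - ¼)² = (-¼)² = 1/16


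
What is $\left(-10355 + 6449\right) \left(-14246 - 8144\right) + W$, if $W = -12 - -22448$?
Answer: $87477776$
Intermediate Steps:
$W = 22436$ ($W = -12 + 22448 = 22436$)
$\left(-10355 + 6449\right) \left(-14246 - 8144\right) + W = \left(-10355 + 6449\right) \left(-14246 - 8144\right) + 22436 = \left(-3906\right) \left(-22390\right) + 22436 = 87455340 + 22436 = 87477776$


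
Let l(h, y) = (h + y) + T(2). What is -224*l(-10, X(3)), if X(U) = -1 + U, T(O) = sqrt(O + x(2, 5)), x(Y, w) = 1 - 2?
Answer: 1568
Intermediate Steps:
x(Y, w) = -1
T(O) = sqrt(-1 + O) (T(O) = sqrt(O - 1) = sqrt(-1 + O))
l(h, y) = 1 + h + y (l(h, y) = (h + y) + sqrt(-1 + 2) = (h + y) + sqrt(1) = (h + y) + 1 = 1 + h + y)
-224*l(-10, X(3)) = -224*(1 - 10 + (-1 + 3)) = -224*(1 - 10 + 2) = -224*(-7) = 1568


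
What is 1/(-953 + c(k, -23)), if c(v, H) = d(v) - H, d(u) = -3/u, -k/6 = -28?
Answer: -56/52081 ≈ -0.0010752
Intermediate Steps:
k = 168 (k = -6*(-28) = 168)
c(v, H) = -H - 3/v (c(v, H) = -3/v - H = -H - 3/v)
1/(-953 + c(k, -23)) = 1/(-953 + (-1*(-23) - 3/168)) = 1/(-953 + (23 - 3*1/168)) = 1/(-953 + (23 - 1/56)) = 1/(-953 + 1287/56) = 1/(-52081/56) = -56/52081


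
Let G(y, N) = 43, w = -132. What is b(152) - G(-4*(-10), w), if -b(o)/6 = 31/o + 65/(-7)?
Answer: 6113/532 ≈ 11.491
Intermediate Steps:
b(o) = 390/7 - 186/o (b(o) = -6*(31/o + 65/(-7)) = -6*(31/o + 65*(-1/7)) = -6*(31/o - 65/7) = -6*(-65/7 + 31/o) = 390/7 - 186/o)
b(152) - G(-4*(-10), w) = (390/7 - 186/152) - 1*43 = (390/7 - 186*1/152) - 43 = (390/7 - 93/76) - 43 = 28989/532 - 43 = 6113/532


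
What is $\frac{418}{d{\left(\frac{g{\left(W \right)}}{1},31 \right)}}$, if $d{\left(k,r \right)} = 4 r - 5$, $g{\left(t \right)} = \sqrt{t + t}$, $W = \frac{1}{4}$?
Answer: $\frac{418}{119} \approx 3.5126$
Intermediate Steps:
$W = \frac{1}{4} \approx 0.25$
$g{\left(t \right)} = \sqrt{2} \sqrt{t}$ ($g{\left(t \right)} = \sqrt{2 t} = \sqrt{2} \sqrt{t}$)
$d{\left(k,r \right)} = -5 + 4 r$
$\frac{418}{d{\left(\frac{g{\left(W \right)}}{1},31 \right)}} = \frac{418}{-5 + 4 \cdot 31} = \frac{418}{-5 + 124} = \frac{418}{119}$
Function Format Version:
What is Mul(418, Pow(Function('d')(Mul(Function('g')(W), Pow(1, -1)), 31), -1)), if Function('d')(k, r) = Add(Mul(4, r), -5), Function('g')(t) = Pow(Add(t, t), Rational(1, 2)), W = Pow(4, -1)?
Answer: Rational(418, 119) ≈ 3.5126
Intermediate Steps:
W = Rational(1, 4) ≈ 0.25000
Function('g')(t) = Mul(Pow(2, Rational(1, 2)), Pow(t, Rational(1, 2))) (Function('g')(t) = Pow(Mul(2, t), Rational(1, 2)) = Mul(Pow(2, Rational(1, 2)), Pow(t, Rational(1, 2))))
Function('d')(k, r) = Add(-5, Mul(4, r))
Mul(418, Pow(Function('d')(Mul(Function('g')(W), Pow(1, -1)), 31), -1)) = Mul(418, Pow(Add(-5, Mul(4, 31)), -1)) = Mul(418, Pow(Add(-5, 124), -1)) = Mul(418, Pow(119, -1)) = Mul(418, Rational(1, 119)) = Rational(418, 119)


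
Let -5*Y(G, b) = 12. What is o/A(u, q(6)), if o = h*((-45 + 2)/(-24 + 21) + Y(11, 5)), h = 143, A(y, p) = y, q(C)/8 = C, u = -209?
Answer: -2327/285 ≈ -8.1649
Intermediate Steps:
q(C) = 8*C
Y(G, b) = -12/5 (Y(G, b) = -⅕*12 = -12/5)
o = 25597/15 (o = 143*((-45 + 2)/(-24 + 21) - 12/5) = 143*(-43/(-3) - 12/5) = 143*(-43*(-⅓) - 12/5) = 143*(43/3 - 12/5) = 143*(179/15) = 25597/15 ≈ 1706.5)
o/A(u, q(6)) = (25597/15)/(-209) = (25597/15)*(-1/209) = -2327/285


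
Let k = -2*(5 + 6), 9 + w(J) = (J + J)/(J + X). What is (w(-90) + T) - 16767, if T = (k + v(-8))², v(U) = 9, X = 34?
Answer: -232453/14 ≈ -16604.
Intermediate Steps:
w(J) = -9 + 2*J/(34 + J) (w(J) = -9 + (J + J)/(J + 34) = -9 + (2*J)/(34 + J) = -9 + 2*J/(34 + J))
k = -22 (k = -2*11 = -22)
T = 169 (T = (-22 + 9)² = (-13)² = 169)
(w(-90) + T) - 16767 = ((-306 - 7*(-90))/(34 - 90) + 169) - 16767 = ((-306 + 630)/(-56) + 169) - 16767 = (-1/56*324 + 169) - 16767 = (-81/14 + 169) - 16767 = 2285/14 - 16767 = -232453/14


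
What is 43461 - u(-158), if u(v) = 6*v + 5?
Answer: 44404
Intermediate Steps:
u(v) = 5 + 6*v
43461 - u(-158) = 43461 - (5 + 6*(-158)) = 43461 - (5 - 948) = 43461 - 1*(-943) = 43461 + 943 = 44404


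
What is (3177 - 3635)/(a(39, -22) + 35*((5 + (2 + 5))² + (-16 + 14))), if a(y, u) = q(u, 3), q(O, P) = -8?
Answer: -229/2481 ≈ -0.092301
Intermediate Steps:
a(y, u) = -8
(3177 - 3635)/(a(39, -22) + 35*((5 + (2 + 5))² + (-16 + 14))) = (3177 - 3635)/(-8 + 35*((5 + (2 + 5))² + (-16 + 14))) = -458/(-8 + 35*((5 + 7)² - 2)) = -458/(-8 + 35*(12² - 2)) = -458/(-8 + 35*(144 - 2)) = -458/(-8 + 35*142) = -458/(-8 + 4970) = -458/4962 = -458*1/4962 = -229/2481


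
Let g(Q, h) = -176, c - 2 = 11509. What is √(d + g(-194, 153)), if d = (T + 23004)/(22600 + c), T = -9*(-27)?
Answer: I*√4163135471/4873 ≈ 13.241*I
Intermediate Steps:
c = 11511 (c = 2 + 11509 = 11511)
T = 243
d = 3321/4873 (d = (243 + 23004)/(22600 + 11511) = 23247/34111 = 23247*(1/34111) = 3321/4873 ≈ 0.68151)
√(d + g(-194, 153)) = √(3321/4873 - 176) = √(-854327/4873) = I*√4163135471/4873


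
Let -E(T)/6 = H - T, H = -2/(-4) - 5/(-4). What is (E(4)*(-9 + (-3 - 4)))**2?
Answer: 46656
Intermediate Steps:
H = 7/4 (H = -2*(-1/4) - 5*(-1/4) = 1/2 + 5/4 = 7/4 ≈ 1.7500)
E(T) = -21/2 + 6*T (E(T) = -6*(7/4 - T) = -21/2 + 6*T)
(E(4)*(-9 + (-3 - 4)))**2 = ((-21/2 + 6*4)*(-9 + (-3 - 4)))**2 = ((-21/2 + 24)*(-9 - 7))**2 = ((27/2)*(-16))**2 = (-216)**2 = 46656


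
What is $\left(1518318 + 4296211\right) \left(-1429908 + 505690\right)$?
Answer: $-5373892363322$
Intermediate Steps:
$\left(1518318 + 4296211\right) \left(-1429908 + 505690\right) = 5814529 \left(-924218\right) = -5373892363322$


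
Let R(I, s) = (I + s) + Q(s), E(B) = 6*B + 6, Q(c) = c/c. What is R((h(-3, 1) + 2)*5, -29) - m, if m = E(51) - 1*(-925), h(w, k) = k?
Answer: -1250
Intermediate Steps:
Q(c) = 1
E(B) = 6 + 6*B
R(I, s) = 1 + I + s (R(I, s) = (I + s) + 1 = 1 + I + s)
m = 1237 (m = (6 + 6*51) - 1*(-925) = (6 + 306) + 925 = 312 + 925 = 1237)
R((h(-3, 1) + 2)*5, -29) - m = (1 + (1 + 2)*5 - 29) - 1*1237 = (1 + 3*5 - 29) - 1237 = (1 + 15 - 29) - 1237 = -13 - 1237 = -1250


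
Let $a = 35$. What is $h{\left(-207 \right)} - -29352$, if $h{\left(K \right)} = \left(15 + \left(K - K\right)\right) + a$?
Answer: $29402$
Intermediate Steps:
$h{\left(K \right)} = 50$ ($h{\left(K \right)} = \left(15 + \left(K - K\right)\right) + 35 = \left(15 + 0\right) + 35 = 15 + 35 = 50$)
$h{\left(-207 \right)} - -29352 = 50 - -29352 = 50 + 29352 = 29402$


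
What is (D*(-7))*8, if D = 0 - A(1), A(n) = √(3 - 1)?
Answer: 56*√2 ≈ 79.196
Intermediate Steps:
A(n) = √2
D = -√2 (D = 0 - √2 = -√2 ≈ -1.4142)
(D*(-7))*8 = (-√2*(-7))*8 = (7*√2)*8 = 56*√2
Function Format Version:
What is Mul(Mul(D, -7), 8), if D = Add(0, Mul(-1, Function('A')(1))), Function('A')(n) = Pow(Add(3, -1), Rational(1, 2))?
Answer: Mul(56, Pow(2, Rational(1, 2))) ≈ 79.196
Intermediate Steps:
Function('A')(n) = Pow(2, Rational(1, 2))
D = Mul(-1, Pow(2, Rational(1, 2))) (D = Add(0, Mul(-1, Pow(2, Rational(1, 2)))) = Mul(-1, Pow(2, Rational(1, 2))) ≈ -1.4142)
Mul(Mul(D, -7), 8) = Mul(Mul(Mul(-1, Pow(2, Rational(1, 2))), -7), 8) = Mul(Mul(7, Pow(2, Rational(1, 2))), 8) = Mul(56, Pow(2, Rational(1, 2)))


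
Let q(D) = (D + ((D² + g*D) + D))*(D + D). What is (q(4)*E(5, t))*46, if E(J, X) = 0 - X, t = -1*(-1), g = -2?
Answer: -5888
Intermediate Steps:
t = 1
q(D) = 2*D³ (q(D) = (D + ((D² - 2*D) + D))*(D + D) = (D + (D² - D))*(2*D) = D²*(2*D) = 2*D³)
E(J, X) = -X
(q(4)*E(5, t))*46 = ((2*4³)*(-1*1))*46 = ((2*64)*(-1))*46 = (128*(-1))*46 = -128*46 = -5888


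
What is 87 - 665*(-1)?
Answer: 752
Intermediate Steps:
87 - 665*(-1) = 87 - 133*(-5) = 87 + 665 = 752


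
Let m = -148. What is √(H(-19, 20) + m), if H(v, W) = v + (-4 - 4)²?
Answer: I*√103 ≈ 10.149*I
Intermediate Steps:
H(v, W) = 64 + v (H(v, W) = v + (-8)² = v + 64 = 64 + v)
√(H(-19, 20) + m) = √((64 - 19) - 148) = √(45 - 148) = √(-103) = I*√103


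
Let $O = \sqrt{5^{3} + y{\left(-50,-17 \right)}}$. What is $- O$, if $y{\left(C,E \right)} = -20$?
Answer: $- \sqrt{105} \approx -10.247$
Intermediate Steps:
$O = \sqrt{105}$ ($O = \sqrt{5^{3} - 20} = \sqrt{125 - 20} = \sqrt{105} \approx 10.247$)
$- O = - \sqrt{105}$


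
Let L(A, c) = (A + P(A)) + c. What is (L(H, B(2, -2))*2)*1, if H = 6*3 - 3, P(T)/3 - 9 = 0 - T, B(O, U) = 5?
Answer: 4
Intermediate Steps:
P(T) = 27 - 3*T (P(T) = 27 + 3*(0 - T) = 27 + 3*(-T) = 27 - 3*T)
H = 15 (H = 18 - 3 = 15)
L(A, c) = 27 + c - 2*A (L(A, c) = (A + (27 - 3*A)) + c = (27 - 2*A) + c = 27 + c - 2*A)
(L(H, B(2, -2))*2)*1 = ((27 + 5 - 2*15)*2)*1 = ((27 + 5 - 30)*2)*1 = (2*2)*1 = 4*1 = 4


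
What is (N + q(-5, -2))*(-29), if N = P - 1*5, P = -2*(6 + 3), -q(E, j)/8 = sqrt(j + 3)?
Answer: 899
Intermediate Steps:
q(E, j) = -8*sqrt(3 + j) (q(E, j) = -8*sqrt(j + 3) = -8*sqrt(3 + j))
P = -18 (P = -2*9 = -18)
N = -23 (N = -18 - 1*5 = -18 - 5 = -23)
(N + q(-5, -2))*(-29) = (-23 - 8*sqrt(3 - 2))*(-29) = (-23 - 8*sqrt(1))*(-29) = (-23 - 8*1)*(-29) = (-23 - 8)*(-29) = -31*(-29) = 899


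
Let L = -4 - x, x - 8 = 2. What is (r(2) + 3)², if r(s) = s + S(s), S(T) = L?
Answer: 81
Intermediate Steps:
x = 10 (x = 8 + 2 = 10)
L = -14 (L = -4 - 1*10 = -4 - 10 = -14)
S(T) = -14
r(s) = -14 + s (r(s) = s - 14 = -14 + s)
(r(2) + 3)² = ((-14 + 2) + 3)² = (-12 + 3)² = (-9)² = 81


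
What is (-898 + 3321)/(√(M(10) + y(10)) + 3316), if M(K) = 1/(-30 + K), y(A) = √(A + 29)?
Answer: 2423/(3316 + √(-1/20 + √39)) ≈ 0.73015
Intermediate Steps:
y(A) = √(29 + A)
(-898 + 3321)/(√(M(10) + y(10)) + 3316) = (-898 + 3321)/(√(1/(-30 + 10) + √(29 + 10)) + 3316) = 2423/(√(1/(-20) + √39) + 3316) = 2423/(√(-1/20 + √39) + 3316) = 2423/(3316 + √(-1/20 + √39))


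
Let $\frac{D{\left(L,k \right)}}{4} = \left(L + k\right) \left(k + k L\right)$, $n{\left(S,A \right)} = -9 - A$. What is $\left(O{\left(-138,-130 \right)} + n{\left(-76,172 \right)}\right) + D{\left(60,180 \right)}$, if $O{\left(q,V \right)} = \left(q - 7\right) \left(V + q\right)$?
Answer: $10579479$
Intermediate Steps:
$D{\left(L,k \right)} = 4 \left(L + k\right) \left(k + L k\right)$ ($D{\left(L,k \right)} = 4 \left(L + k\right) \left(k + k L\right) = 4 \left(L + k\right) \left(k + L k\right)$)
$O{\left(q,V \right)} = \left(-7 + q\right) \left(V + q\right)$
$\left(O{\left(-138,-130 \right)} + n{\left(-76,172 \right)}\right) + D{\left(60,180 \right)} = \left(\left(\left(-138\right)^{2} - -910 - -966 - -17940\right) - 181\right) + 4 \cdot 180 \left(60 + 180 + 60^{2} + 60 \cdot 180\right) = \left(\left(19044 + 910 + 966 + 17940\right) - 181\right) + 4 \cdot 180 \left(60 + 180 + 3600 + 10800\right) = \left(38860 - 181\right) + 4 \cdot 180 \cdot 14640 = 38679 + 10540800 = 10579479$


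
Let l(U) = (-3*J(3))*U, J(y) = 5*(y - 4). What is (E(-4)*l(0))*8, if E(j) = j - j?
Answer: 0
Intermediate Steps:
J(y) = -20 + 5*y (J(y) = 5*(-4 + y) = -20 + 5*y)
E(j) = 0
l(U) = 15*U (l(U) = (-3*(-20 + 5*3))*U = (-3*(-20 + 15))*U = (-3*(-5))*U = 15*U)
(E(-4)*l(0))*8 = (0*(15*0))*8 = (0*0)*8 = 0*8 = 0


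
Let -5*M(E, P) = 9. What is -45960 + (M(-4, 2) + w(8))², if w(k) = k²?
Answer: -1052279/25 ≈ -42091.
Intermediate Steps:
M(E, P) = -9/5 (M(E, P) = -⅕*9 = -9/5)
-45960 + (M(-4, 2) + w(8))² = -45960 + (-9/5 + 8²)² = -45960 + (-9/5 + 64)² = -45960 + (311/5)² = -45960 + 96721/25 = -1052279/25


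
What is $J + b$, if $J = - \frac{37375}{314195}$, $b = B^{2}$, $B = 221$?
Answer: $\frac{3069112124}{62839} \approx 48841.0$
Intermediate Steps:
$b = 48841$ ($b = 221^{2} = 48841$)
$J = - \frac{7475}{62839}$ ($J = \left(-37375\right) \frac{1}{314195} = - \frac{7475}{62839} \approx -0.11895$)
$J + b = - \frac{7475}{62839} + 48841 = \frac{3069112124}{62839}$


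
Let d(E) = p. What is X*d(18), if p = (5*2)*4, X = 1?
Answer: 40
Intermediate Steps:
p = 40 (p = 10*4 = 40)
d(E) = 40
X*d(18) = 1*40 = 40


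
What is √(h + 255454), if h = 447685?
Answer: √703139 ≈ 838.53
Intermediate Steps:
√(h + 255454) = √(447685 + 255454) = √703139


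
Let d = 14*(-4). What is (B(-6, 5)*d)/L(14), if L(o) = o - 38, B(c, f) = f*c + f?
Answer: -175/3 ≈ -58.333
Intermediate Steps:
B(c, f) = f + c*f (B(c, f) = c*f + f = f + c*f)
L(o) = -38 + o
d = -56
(B(-6, 5)*d)/L(14) = ((5*(1 - 6))*(-56))/(-38 + 14) = ((5*(-5))*(-56))/(-24) = -25*(-56)*(-1/24) = 1400*(-1/24) = -175/3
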